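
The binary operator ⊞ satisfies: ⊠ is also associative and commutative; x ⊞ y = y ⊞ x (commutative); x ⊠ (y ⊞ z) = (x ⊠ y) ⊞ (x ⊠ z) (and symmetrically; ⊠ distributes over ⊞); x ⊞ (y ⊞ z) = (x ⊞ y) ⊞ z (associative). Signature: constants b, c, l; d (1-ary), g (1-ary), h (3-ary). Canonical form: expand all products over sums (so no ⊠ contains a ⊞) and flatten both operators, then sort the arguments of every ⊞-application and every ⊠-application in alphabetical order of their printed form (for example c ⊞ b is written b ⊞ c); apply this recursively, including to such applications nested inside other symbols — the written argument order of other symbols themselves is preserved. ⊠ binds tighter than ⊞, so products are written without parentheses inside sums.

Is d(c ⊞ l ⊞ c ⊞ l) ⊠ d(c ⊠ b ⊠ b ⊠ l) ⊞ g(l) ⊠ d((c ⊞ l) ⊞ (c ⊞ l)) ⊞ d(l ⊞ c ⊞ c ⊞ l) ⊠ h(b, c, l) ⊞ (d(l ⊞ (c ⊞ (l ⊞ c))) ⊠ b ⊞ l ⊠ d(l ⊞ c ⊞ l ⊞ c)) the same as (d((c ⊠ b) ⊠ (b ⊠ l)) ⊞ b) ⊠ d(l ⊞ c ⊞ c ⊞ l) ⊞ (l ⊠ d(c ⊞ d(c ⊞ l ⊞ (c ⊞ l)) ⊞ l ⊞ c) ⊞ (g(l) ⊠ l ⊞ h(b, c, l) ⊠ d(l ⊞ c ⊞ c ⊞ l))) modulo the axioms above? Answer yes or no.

Left:  d(c ⊞ l ⊞ c ⊞ l) ⊠ d(c ⊠ b ⊠ b ⊠ l) ⊞ g(l) ⊠ d((c ⊞ l) ⊞ (c ⊞ l)) ⊞ d(l ⊞ c ⊞ c ⊞ l) ⊠ h(b, c, l) ⊞ (d(l ⊞ (c ⊞ (l ⊞ c))) ⊠ b ⊞ l ⊠ d(l ⊞ c ⊞ l ⊞ c))
  Merge nested applications:  d(b ⊠ b ⊠ c ⊠ l) ⊠ d(c ⊞ c ⊞ l ⊞ l) ⊞ d(c ⊞ c ⊞ l ⊞ l) ⊠ g(l) ⊞ d(c ⊞ c ⊞ l ⊞ l) ⊠ h(b, c, l) ⊞ b ⊠ d(c ⊞ c ⊞ l ⊞ l) ⊞ d(c ⊞ c ⊞ l ⊞ l) ⊠ l
  Sort:  b ⊠ d(c ⊞ c ⊞ l ⊞ l) ⊞ d(b ⊠ b ⊠ c ⊠ l) ⊠ d(c ⊞ c ⊞ l ⊞ l) ⊞ d(c ⊞ c ⊞ l ⊞ l) ⊠ g(l) ⊞ d(c ⊞ c ⊞ l ⊞ l) ⊠ h(b, c, l) ⊞ d(c ⊞ c ⊞ l ⊞ l) ⊠ l
Right:  (d((c ⊠ b) ⊠ (b ⊠ l)) ⊞ b) ⊠ d(l ⊞ c ⊞ c ⊞ l) ⊞ (l ⊠ d(c ⊞ d(c ⊞ l ⊞ (c ⊞ l)) ⊞ l ⊞ c) ⊞ (g(l) ⊠ l ⊞ h(b, c, l) ⊠ d(l ⊞ c ⊞ c ⊞ l)))
  Expand:  d(b ⊠ b ⊠ c ⊠ l) ⊠ d(c ⊞ c ⊞ l ⊞ l) ⊞ b ⊠ d(c ⊞ c ⊞ l ⊞ l) ⊞ d(c ⊞ c ⊞ d(c ⊞ c ⊞ l ⊞ l) ⊞ l) ⊠ l ⊞ g(l) ⊠ l ⊞ d(c ⊞ c ⊞ l ⊞ l) ⊠ h(b, c, l)
  Order the arguments:  b ⊠ d(c ⊞ c ⊞ l ⊞ l) ⊞ d(b ⊠ b ⊠ c ⊠ l) ⊠ d(c ⊞ c ⊞ l ⊞ l) ⊞ d(c ⊞ c ⊞ d(c ⊞ c ⊞ l ⊞ l) ⊞ l) ⊠ l ⊞ d(c ⊞ c ⊞ l ⊞ l) ⊠ h(b, c, l) ⊞ g(l) ⊠ l

Answer: no — b ⊠ d(c ⊞ c ⊞ l ⊞ l) ⊞ d(b ⊠ b ⊠ c ⊠ l) ⊠ d(c ⊞ c ⊞ l ⊞ l) ⊞ d(c ⊞ c ⊞ l ⊞ l) ⊠ g(l) ⊞ d(c ⊞ c ⊞ l ⊞ l) ⊠ h(b, c, l) ⊞ d(c ⊞ c ⊞ l ⊞ l) ⊠ l vs b ⊠ d(c ⊞ c ⊞ l ⊞ l) ⊞ d(b ⊠ b ⊠ c ⊠ l) ⊠ d(c ⊞ c ⊞ l ⊞ l) ⊞ d(c ⊞ c ⊞ d(c ⊞ c ⊞ l ⊞ l) ⊞ l) ⊠ l ⊞ d(c ⊞ c ⊞ l ⊞ l) ⊠ h(b, c, l) ⊞ g(l) ⊠ l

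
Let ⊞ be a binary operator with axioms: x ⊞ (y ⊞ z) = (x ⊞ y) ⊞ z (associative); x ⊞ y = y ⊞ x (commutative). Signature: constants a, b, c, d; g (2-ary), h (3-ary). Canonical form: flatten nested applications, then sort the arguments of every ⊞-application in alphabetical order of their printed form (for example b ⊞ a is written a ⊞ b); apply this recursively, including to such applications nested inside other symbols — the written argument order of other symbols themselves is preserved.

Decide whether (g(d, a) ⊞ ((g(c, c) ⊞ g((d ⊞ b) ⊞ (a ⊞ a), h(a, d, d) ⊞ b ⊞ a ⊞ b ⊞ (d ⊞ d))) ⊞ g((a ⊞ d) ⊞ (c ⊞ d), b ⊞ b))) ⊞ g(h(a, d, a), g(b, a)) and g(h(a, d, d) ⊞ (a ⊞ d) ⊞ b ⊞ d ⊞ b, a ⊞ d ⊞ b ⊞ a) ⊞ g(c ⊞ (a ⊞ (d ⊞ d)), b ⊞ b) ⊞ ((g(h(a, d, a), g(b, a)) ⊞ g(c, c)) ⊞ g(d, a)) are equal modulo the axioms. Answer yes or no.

Left:  (g(d, a) ⊞ ((g(c, c) ⊞ g((d ⊞ b) ⊞ (a ⊞ a), h(a, d, d) ⊞ b ⊞ a ⊞ b ⊞ (d ⊞ d))) ⊞ g((a ⊞ d) ⊞ (c ⊞ d), b ⊞ b))) ⊞ g(h(a, d, a), g(b, a))
  Un-nest:  g(d, a) ⊞ g(c, c) ⊞ g((d ⊞ b) ⊞ (a ⊞ a), h(a, d, d) ⊞ b ⊞ a ⊞ b ⊞ (d ⊞ d)) ⊞ g((a ⊞ d) ⊞ (c ⊞ d), b ⊞ b) ⊞ g(h(a, d, a), g(b, a))
  Simplify inside:  g((d ⊞ b) ⊞ (a ⊞ a), h(a, d, d) ⊞ b ⊞ a ⊞ b ⊞ (d ⊞ d))  →  g(a ⊞ a ⊞ b ⊞ d, a ⊞ b ⊞ b ⊞ d ⊞ d ⊞ h(a, d, d))
  Canonicalize subterm:  g((a ⊞ d) ⊞ (c ⊞ d), b ⊞ b)  →  g(a ⊞ c ⊞ d ⊞ d, b ⊞ b)
  Sort:  g(a ⊞ a ⊞ b ⊞ d, a ⊞ b ⊞ b ⊞ d ⊞ d ⊞ h(a, d, d)) ⊞ g(a ⊞ c ⊞ d ⊞ d, b ⊞ b) ⊞ g(c, c) ⊞ g(d, a) ⊞ g(h(a, d, a), g(b, a))
Right:  g(h(a, d, d) ⊞ (a ⊞ d) ⊞ b ⊞ d ⊞ b, a ⊞ d ⊞ b ⊞ a) ⊞ g(c ⊞ (a ⊞ (d ⊞ d)), b ⊞ b) ⊞ ((g(h(a, d, a), g(b, a)) ⊞ g(c, c)) ⊞ g(d, a))
  Merge nested applications:  g(h(a, d, d) ⊞ (a ⊞ d) ⊞ b ⊞ d ⊞ b, a ⊞ d ⊞ b ⊞ a) ⊞ g(c ⊞ (a ⊞ (d ⊞ d)), b ⊞ b) ⊞ g(h(a, d, a), g(b, a)) ⊞ g(c, c) ⊞ g(d, a)
  Simplify inside:  g(h(a, d, d) ⊞ (a ⊞ d) ⊞ b ⊞ d ⊞ b, a ⊞ d ⊞ b ⊞ a)  →  g(a ⊞ b ⊞ b ⊞ d ⊞ d ⊞ h(a, d, d), a ⊞ a ⊞ b ⊞ d)
  Simplify inside:  g(c ⊞ (a ⊞ (d ⊞ d)), b ⊞ b)  →  g(a ⊞ c ⊞ d ⊞ d, b ⊞ b)
  Sort arguments:  g(a ⊞ b ⊞ b ⊞ d ⊞ d ⊞ h(a, d, d), a ⊞ a ⊞ b ⊞ d) ⊞ g(a ⊞ c ⊞ d ⊞ d, b ⊞ b) ⊞ g(c, c) ⊞ g(d, a) ⊞ g(h(a, d, a), g(b, a))

Answer: no — g(a ⊞ a ⊞ b ⊞ d, a ⊞ b ⊞ b ⊞ d ⊞ d ⊞ h(a, d, d)) ⊞ g(a ⊞ c ⊞ d ⊞ d, b ⊞ b) ⊞ g(c, c) ⊞ g(d, a) ⊞ g(h(a, d, a), g(b, a)) vs g(a ⊞ b ⊞ b ⊞ d ⊞ d ⊞ h(a, d, d), a ⊞ a ⊞ b ⊞ d) ⊞ g(a ⊞ c ⊞ d ⊞ d, b ⊞ b) ⊞ g(c, c) ⊞ g(d, a) ⊞ g(h(a, d, a), g(b, a))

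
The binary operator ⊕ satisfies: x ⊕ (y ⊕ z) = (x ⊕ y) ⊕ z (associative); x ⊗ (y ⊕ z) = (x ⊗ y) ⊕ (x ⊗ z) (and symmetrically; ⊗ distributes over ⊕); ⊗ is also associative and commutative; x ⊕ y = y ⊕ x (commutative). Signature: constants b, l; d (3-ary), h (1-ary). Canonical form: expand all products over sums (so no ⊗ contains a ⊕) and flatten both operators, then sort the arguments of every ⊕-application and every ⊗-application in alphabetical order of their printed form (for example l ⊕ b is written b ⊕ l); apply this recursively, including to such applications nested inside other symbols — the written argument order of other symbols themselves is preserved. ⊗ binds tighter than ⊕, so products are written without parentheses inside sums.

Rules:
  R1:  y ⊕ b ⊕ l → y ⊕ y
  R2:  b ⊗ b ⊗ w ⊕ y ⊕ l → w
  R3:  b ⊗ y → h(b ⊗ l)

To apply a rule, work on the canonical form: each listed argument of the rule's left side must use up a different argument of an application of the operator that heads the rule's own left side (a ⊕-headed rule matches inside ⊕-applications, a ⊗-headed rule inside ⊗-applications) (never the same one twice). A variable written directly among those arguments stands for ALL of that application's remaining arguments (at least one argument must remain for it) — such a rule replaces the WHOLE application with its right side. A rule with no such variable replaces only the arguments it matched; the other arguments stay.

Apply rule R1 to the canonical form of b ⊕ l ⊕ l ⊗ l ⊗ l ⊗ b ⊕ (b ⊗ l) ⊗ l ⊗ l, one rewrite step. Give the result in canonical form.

Canonical form:  b ⊕ b ⊗ l ⊗ l ⊗ l ⊕ b ⊗ l ⊗ l ⊗ l ⊕ l
Match R1:  consume b, l;  y := b ⊗ l ⊗ l ⊗ l ⊕ b ⊗ l ⊗ l ⊗ l
The extension variable absorbs all remaining arguments, so the whole application is rewritten.
New term:  b ⊗ l ⊗ l ⊗ l ⊕ b ⊗ l ⊗ l ⊗ l ⊕ b ⊗ l ⊗ l ⊗ l ⊕ b ⊗ l ⊗ l ⊗ l

Answer: b ⊗ l ⊗ l ⊗ l ⊕ b ⊗ l ⊗ l ⊗ l ⊕ b ⊗ l ⊗ l ⊗ l ⊕ b ⊗ l ⊗ l ⊗ l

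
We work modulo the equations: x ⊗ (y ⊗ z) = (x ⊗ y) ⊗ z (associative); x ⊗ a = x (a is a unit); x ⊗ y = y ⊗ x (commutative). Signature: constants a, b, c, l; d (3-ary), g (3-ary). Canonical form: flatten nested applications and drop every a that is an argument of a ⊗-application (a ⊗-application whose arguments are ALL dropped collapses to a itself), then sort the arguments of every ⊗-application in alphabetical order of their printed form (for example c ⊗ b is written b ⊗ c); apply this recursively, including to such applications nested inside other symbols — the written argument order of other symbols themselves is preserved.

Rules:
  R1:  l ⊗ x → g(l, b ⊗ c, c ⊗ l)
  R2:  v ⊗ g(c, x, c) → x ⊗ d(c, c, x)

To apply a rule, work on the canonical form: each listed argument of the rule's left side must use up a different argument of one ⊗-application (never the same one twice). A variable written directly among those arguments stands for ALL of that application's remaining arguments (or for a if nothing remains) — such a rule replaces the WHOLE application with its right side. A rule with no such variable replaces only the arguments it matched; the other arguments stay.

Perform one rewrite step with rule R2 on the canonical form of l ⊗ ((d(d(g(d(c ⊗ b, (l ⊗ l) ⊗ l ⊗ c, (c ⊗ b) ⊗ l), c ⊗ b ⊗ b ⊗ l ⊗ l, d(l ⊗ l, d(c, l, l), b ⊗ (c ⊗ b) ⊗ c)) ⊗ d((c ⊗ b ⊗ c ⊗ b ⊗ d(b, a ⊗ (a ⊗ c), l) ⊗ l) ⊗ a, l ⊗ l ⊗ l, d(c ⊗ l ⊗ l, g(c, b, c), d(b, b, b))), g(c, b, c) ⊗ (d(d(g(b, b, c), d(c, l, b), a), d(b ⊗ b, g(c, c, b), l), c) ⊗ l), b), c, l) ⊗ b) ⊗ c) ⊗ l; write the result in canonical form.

Answer: b ⊗ c ⊗ d(d(d(b ⊗ b ⊗ c ⊗ c ⊗ d(b, c, l) ⊗ l, l ⊗ l ⊗ l, d(c ⊗ l ⊗ l, g(c, b, c), d(b, b, b))) ⊗ g(d(b ⊗ c, c ⊗ l ⊗ l ⊗ l, b ⊗ c ⊗ l), b ⊗ b ⊗ c ⊗ l ⊗ l, d(l ⊗ l, d(c, l, l), b ⊗ b ⊗ c ⊗ c)), b ⊗ d(c, c, b), b), c, l) ⊗ l ⊗ l

Derivation:
Canonical form:  b ⊗ c ⊗ d(d(d(b ⊗ b ⊗ c ⊗ c ⊗ d(b, c, l) ⊗ l, l ⊗ l ⊗ l, d(c ⊗ l ⊗ l, g(c, b, c), d(b, b, b))) ⊗ g(d(b ⊗ c, c ⊗ l ⊗ l ⊗ l, b ⊗ c ⊗ l), b ⊗ b ⊗ c ⊗ l ⊗ l, d(l ⊗ l, d(c, l, l), b ⊗ b ⊗ c ⊗ c)), d(d(g(b, b, c), d(c, l, b), a), d(b ⊗ b, g(c, c, b), l), c) ⊗ g(c, b, c) ⊗ l, b), c, l) ⊗ l ⊗ l
Apply R2:  consuming g(c, b, c);  v := d(d(g(b, b, c), d(c, l, b), a), d(b ⊗ b, g(c, c, b), l), c) ⊗ l, x := b
Every leftover argument binds to the variable; the entire application is replaced.
Giving:  b ⊗ c ⊗ d(d(d(b ⊗ b ⊗ c ⊗ c ⊗ d(b, c, l) ⊗ l, l ⊗ l ⊗ l, d(c ⊗ l ⊗ l, g(c, b, c), d(b, b, b))) ⊗ g(d(b ⊗ c, c ⊗ l ⊗ l ⊗ l, b ⊗ c ⊗ l), b ⊗ b ⊗ c ⊗ l ⊗ l, d(l ⊗ l, d(c, l, l), b ⊗ b ⊗ c ⊗ c)), b ⊗ d(c, c, b), b), c, l) ⊗ l ⊗ l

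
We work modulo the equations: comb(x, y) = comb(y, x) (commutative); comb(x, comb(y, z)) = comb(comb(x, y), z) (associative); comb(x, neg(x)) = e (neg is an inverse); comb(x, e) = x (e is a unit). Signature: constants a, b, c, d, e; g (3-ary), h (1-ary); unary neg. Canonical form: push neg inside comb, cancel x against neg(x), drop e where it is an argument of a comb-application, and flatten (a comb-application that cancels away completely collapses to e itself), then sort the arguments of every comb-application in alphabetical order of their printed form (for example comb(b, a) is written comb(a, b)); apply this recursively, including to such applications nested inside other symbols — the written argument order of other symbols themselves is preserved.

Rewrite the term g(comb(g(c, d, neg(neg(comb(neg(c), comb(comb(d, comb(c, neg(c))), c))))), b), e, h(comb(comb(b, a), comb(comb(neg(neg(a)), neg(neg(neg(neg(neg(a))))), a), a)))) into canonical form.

Answer: g(comb(b, g(c, d, d)), e, h(comb(a, a, a, b)))

Derivation:
Work inside:  comb(g(c, d, neg(neg(comb(neg(c), comb(comb(d, comb(c, neg(c))), c))))), b)
Push neg inside:  distribute neg over comb and collapse double neg
Combine occurrences:  comb(g(c, d, d), b)
Sort:  comb(b, g(c, d, d))
Put back:  g(comb(b, g(c, d, d)), e, h(comb(a, a, a, b)))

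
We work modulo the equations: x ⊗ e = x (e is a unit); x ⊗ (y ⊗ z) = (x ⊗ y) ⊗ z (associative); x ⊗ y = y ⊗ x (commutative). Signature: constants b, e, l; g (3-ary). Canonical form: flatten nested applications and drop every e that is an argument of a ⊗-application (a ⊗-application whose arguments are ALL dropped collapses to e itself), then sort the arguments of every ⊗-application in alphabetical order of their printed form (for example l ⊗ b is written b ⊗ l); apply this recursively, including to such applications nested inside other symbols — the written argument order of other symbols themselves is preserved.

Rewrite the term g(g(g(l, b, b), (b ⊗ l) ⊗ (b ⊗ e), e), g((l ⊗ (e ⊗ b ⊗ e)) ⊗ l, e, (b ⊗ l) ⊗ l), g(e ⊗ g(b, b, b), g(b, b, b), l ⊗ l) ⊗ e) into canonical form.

Answer: g(g(g(l, b, b), b ⊗ b ⊗ l, e), g(b ⊗ l ⊗ l, e, b ⊗ l ⊗ l), g(g(b, b, b), g(b, b, b), l ⊗ l))

Derivation:
Focus inside:  g(e ⊗ g(b, b, b), g(b, b, b), l ⊗ l) ⊗ e
Inside:  g(e ⊗ g(b, b, b), g(b, b, b), l ⊗ l)  →  g(g(b, b, b), g(b, b, b), l ⊗ l)
Unit:  drop e
Order the arguments:  g(g(b, b, b), g(b, b, b), l ⊗ l)
Put back:  g(g(g(l, b, b), b ⊗ b ⊗ l, e), g(b ⊗ l ⊗ l, e, b ⊗ l ⊗ l), g(g(b, b, b), g(b, b, b), l ⊗ l))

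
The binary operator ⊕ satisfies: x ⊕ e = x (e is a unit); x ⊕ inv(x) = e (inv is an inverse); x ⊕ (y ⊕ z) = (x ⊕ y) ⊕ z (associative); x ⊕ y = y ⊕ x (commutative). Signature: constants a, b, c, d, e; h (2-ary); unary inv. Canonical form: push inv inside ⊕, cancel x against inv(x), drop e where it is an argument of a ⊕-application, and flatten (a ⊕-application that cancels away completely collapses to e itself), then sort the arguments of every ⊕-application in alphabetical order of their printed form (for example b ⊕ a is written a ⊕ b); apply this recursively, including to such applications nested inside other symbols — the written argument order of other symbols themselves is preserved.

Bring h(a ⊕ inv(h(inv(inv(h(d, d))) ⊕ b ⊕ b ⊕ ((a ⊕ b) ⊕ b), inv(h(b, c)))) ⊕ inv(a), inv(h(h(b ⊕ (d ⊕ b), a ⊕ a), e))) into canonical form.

Focus inside:  a ⊕ inv(h(inv(inv(h(d, d))) ⊕ b ⊕ b ⊕ ((a ⊕ b) ⊕ b), inv(h(b, c)))) ⊕ inv(a)
Push inv inside:  distribute inv over ⊕ and collapse double inv
Cancel:  a cancels
Combine occurrences:  inv(h(a ⊕ b ⊕ b ⊕ b ⊕ b ⊕ h(d, d), inv(h(b, c))))
Put back:  h(inv(h(a ⊕ b ⊕ b ⊕ b ⊕ b ⊕ h(d, d), inv(h(b, c)))), inv(h(h(b ⊕ b ⊕ d, a ⊕ a), e)))

Answer: h(inv(h(a ⊕ b ⊕ b ⊕ b ⊕ b ⊕ h(d, d), inv(h(b, c)))), inv(h(h(b ⊕ b ⊕ d, a ⊕ a), e)))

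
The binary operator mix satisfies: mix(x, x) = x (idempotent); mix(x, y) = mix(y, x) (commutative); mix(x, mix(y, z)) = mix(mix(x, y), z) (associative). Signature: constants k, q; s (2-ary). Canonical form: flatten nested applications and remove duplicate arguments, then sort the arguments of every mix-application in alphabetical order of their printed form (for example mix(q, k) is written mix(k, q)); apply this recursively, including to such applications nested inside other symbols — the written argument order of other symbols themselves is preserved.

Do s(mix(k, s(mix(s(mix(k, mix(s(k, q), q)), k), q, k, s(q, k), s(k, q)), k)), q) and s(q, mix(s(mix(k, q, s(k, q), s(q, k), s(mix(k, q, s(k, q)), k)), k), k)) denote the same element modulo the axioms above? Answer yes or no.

Left:  s(mix(k, s(mix(s(mix(k, mix(s(k, q), q)), k), q, k, s(q, k), s(k, q)), k)), q)
  Focus inside:  mix(k, s(mix(s(mix(k, mix(s(k, q), q)), k), q, k, s(q, k), s(k, q)), k))
  Canonicalize subterm:  s(mix(s(mix(k, mix(s(k, q), q)), k), q, k, s(q, k), s(k, q)), k)  →  s(mix(k, q, s(k, q), s(mix(k, q, s(k, q)), k), s(q, k)), k)
  Order the arguments:  mix(k, s(mix(k, q, s(k, q), s(mix(k, q, s(k, q)), k), s(q, k)), k))
  Reassemble:  s(mix(k, s(mix(k, q, s(k, q), s(mix(k, q, s(k, q)), k), s(q, k)), k)), q)
Right:  s(q, mix(s(mix(k, q, s(k, q), s(q, k), s(mix(k, q, s(k, q)), k)), k), k))
  Descend into:  mix(s(mix(k, q, s(k, q), s(q, k), s(mix(k, q, s(k, q)), k)), k), k)
  Canonicalize subterm:  s(mix(k, q, s(k, q), s(q, k), s(mix(k, q, s(k, q)), k)), k)  →  s(mix(k, q, s(k, q), s(mix(k, q, s(k, q)), k), s(q, k)), k)
  Sort:  mix(k, s(mix(k, q, s(k, q), s(mix(k, q, s(k, q)), k), s(q, k)), k))
  Reassemble:  s(q, mix(k, s(mix(k, q, s(k, q), s(mix(k, q, s(k, q)), k), s(q, k)), k)))

Answer: no — s(mix(k, s(mix(k, q, s(k, q), s(mix(k, q, s(k, q)), k), s(q, k)), k)), q) vs s(q, mix(k, s(mix(k, q, s(k, q), s(mix(k, q, s(k, q)), k), s(q, k)), k)))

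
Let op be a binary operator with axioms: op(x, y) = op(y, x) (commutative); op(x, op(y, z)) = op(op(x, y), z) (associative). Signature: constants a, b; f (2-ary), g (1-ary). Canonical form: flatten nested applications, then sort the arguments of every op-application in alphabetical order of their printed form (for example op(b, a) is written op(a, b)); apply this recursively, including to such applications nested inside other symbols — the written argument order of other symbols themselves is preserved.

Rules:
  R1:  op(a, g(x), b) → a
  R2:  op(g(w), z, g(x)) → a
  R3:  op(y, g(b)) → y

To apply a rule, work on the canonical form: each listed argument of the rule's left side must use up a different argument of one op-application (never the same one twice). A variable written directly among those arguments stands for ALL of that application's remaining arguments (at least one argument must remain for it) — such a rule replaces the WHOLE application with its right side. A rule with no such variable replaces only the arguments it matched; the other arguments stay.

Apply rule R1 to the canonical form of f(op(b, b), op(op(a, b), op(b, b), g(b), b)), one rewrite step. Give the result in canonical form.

Canonical form:  f(op(b, b), op(a, b, b, b, b, g(b)))
Apply R1:  consuming a, b, g(b);  x := b
Result:  f(op(b, b), op(a, b, b, b))

Answer: f(op(b, b), op(a, b, b, b))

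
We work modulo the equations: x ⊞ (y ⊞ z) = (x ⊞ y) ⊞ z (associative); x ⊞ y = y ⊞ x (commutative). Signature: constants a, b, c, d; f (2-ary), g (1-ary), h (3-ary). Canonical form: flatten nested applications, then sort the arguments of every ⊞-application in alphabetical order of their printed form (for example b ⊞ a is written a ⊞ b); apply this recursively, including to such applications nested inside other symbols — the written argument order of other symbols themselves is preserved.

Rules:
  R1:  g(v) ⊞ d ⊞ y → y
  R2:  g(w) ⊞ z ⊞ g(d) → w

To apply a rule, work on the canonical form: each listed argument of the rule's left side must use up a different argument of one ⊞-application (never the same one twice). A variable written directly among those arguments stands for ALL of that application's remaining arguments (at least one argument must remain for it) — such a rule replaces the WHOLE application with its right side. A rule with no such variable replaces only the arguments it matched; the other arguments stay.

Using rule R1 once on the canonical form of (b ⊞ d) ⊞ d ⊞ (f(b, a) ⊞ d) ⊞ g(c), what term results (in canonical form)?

Answer: b ⊞ d ⊞ d ⊞ f(b, a)

Derivation:
Canonical form:  b ⊞ d ⊞ d ⊞ d ⊞ f(b, a) ⊞ g(c)
Apply R1:  consuming d, g(c);  v := c, y := b ⊞ d ⊞ d ⊞ f(b, a)
The extension variable absorbs all remaining arguments, so the whole application is rewritten.
New term:  b ⊞ d ⊞ d ⊞ f(b, a)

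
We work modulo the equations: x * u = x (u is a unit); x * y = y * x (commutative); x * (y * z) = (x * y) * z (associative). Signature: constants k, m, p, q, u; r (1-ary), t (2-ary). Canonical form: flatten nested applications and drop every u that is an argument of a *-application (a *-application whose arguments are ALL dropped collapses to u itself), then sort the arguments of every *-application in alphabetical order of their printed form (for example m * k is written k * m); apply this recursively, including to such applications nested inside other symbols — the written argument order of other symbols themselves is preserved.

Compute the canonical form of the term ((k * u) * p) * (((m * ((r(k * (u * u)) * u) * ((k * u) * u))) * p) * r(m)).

Answer: k * k * m * p * p * r(k) * r(m)

Derivation:
Merge nested applications:  k * u * p * m * r(k * (u * u)) * u * k * u * u * p * r(m)
Simplify inside:  r(k * (u * u))  →  r(k)
Unit:  drop u (×4)
Sort arguments:  k * k * m * p * p * r(k) * r(m)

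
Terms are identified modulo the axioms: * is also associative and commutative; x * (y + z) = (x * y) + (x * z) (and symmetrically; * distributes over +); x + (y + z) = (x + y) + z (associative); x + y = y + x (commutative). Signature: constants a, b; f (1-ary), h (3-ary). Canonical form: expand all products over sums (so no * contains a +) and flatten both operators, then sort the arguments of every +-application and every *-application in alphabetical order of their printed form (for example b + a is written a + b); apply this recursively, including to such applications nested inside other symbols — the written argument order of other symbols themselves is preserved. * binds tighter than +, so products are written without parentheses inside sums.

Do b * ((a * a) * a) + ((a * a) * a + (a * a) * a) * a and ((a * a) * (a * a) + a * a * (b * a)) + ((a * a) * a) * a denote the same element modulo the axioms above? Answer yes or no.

Left:  b * ((a * a) * a) + ((a * a) * a + (a * a) * a) * a
  Expand products over sums:  a * a * a * b + a * a * a * a + a * a * a * a
  Order the arguments:  a * a * a * a + a * a * a * a + a * a * a * b
Right:  ((a * a) * (a * a) + a * a * (b * a)) + ((a * a) * a) * a
  Merge nested applications:  a * a * a * a + a * a * a * b + a * a * a * a
  Sort arguments:  a * a * a * a + a * a * a * a + a * a * a * b

Answer: yes — both canonical forms are a * a * a * a + a * a * a * a + a * a * a * b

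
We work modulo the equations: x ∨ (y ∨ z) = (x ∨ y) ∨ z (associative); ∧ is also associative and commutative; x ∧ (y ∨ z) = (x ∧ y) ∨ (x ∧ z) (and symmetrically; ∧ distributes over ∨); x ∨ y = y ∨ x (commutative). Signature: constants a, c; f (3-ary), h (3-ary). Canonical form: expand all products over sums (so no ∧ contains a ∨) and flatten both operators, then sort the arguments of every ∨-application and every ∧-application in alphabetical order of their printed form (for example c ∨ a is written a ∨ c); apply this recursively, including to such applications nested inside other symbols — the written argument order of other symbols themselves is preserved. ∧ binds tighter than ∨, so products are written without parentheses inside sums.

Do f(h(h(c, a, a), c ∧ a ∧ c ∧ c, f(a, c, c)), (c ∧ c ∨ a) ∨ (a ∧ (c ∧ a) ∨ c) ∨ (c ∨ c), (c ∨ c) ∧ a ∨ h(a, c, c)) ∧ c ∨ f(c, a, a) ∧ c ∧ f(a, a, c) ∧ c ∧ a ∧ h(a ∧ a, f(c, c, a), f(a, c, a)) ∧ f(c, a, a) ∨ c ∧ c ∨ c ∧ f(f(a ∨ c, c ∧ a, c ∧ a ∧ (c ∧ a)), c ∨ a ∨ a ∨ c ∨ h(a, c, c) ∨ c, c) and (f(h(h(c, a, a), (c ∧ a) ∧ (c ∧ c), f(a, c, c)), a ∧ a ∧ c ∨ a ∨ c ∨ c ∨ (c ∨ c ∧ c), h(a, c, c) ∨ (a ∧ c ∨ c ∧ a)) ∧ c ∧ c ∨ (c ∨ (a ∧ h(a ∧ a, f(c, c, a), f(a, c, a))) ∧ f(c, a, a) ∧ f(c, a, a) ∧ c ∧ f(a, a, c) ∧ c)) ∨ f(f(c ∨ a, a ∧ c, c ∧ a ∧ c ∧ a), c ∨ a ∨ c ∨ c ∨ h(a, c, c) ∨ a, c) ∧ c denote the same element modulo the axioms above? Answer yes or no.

Left:  f(h(h(c, a, a), c ∧ a ∧ c ∧ c, f(a, c, c)), (c ∧ c ∨ a) ∨ (a ∧ (c ∧ a) ∨ c) ∨ (c ∨ c), (c ∨ c) ∧ a ∨ h(a, c, c)) ∧ c ∨ f(c, a, a) ∧ c ∧ f(a, a, c) ∧ c ∧ a ∧ h(a ∧ a, f(c, c, a), f(a, c, a)) ∧ f(c, a, a) ∨ c ∧ c ∨ c ∧ f(f(a ∨ c, c ∧ a, c ∧ a ∧ (c ∧ a)), c ∨ a ∨ a ∨ c ∨ h(a, c, c) ∨ c, c)
  Expand:  c ∧ f(h(h(c, a, a), a ∧ c ∧ c ∧ c, f(a, c, c)), a ∨ a ∧ a ∧ c ∨ c ∨ c ∨ c ∨ c ∧ c, a ∧ c ∨ a ∧ c ∨ h(a, c, c)) ∨ a ∧ c ∧ c ∧ f(a, a, c) ∧ f(c, a, a) ∧ f(c, a, a) ∧ h(a ∧ a, f(c, c, a), f(a, c, a)) ∨ c ∧ c ∨ c ∧ f(f(a ∨ c, a ∧ c, a ∧ a ∧ c ∧ c), a ∨ a ∨ c ∨ c ∨ c ∨ h(a, c, c), c)
  Sort:  a ∧ c ∧ c ∧ f(a, a, c) ∧ f(c, a, a) ∧ f(c, a, a) ∧ h(a ∧ a, f(c, c, a), f(a, c, a)) ∨ c ∧ c ∨ c ∧ f(f(a ∨ c, a ∧ c, a ∧ a ∧ c ∧ c), a ∨ a ∨ c ∨ c ∨ c ∨ h(a, c, c), c) ∨ c ∧ f(h(h(c, a, a), a ∧ c ∧ c ∧ c, f(a, c, c)), a ∨ a ∧ a ∧ c ∨ c ∨ c ∨ c ∨ c ∧ c, a ∧ c ∨ a ∧ c ∨ h(a, c, c))
Right:  (f(h(h(c, a, a), (c ∧ a) ∧ (c ∧ c), f(a, c, c)), a ∧ a ∧ c ∨ a ∨ c ∨ c ∨ (c ∨ c ∧ c), h(a, c, c) ∨ (a ∧ c ∨ c ∧ a)) ∧ c ∧ c ∨ (c ∨ (a ∧ h(a ∧ a, f(c, c, a), f(a, c, a))) ∧ f(c, a, a) ∧ f(c, a, a) ∧ c ∧ f(a, a, c) ∧ c)) ∨ f(f(c ∨ a, a ∧ c, c ∧ a ∧ c ∧ a), c ∨ a ∨ c ∨ c ∨ h(a, c, c) ∨ a, c) ∧ c
  Merge nested applications:  c ∧ c ∧ f(h(h(c, a, a), a ∧ c ∧ c ∧ c, f(a, c, c)), a ∨ a ∧ a ∧ c ∨ c ∨ c ∨ c ∨ c ∧ c, a ∧ c ∨ a ∧ c ∨ h(a, c, c)) ∨ c ∨ a ∧ c ∧ c ∧ f(a, a, c) ∧ f(c, a, a) ∧ f(c, a, a) ∧ h(a ∧ a, f(c, c, a), f(a, c, a)) ∨ c ∧ f(f(a ∨ c, a ∧ c, a ∧ a ∧ c ∧ c), a ∨ a ∨ c ∨ c ∨ c ∨ h(a, c, c), c)
  Order the arguments:  a ∧ c ∧ c ∧ f(a, a, c) ∧ f(c, a, a) ∧ f(c, a, a) ∧ h(a ∧ a, f(c, c, a), f(a, c, a)) ∨ c ∨ c ∧ c ∧ f(h(h(c, a, a), a ∧ c ∧ c ∧ c, f(a, c, c)), a ∨ a ∧ a ∧ c ∨ c ∨ c ∨ c ∨ c ∧ c, a ∧ c ∨ a ∧ c ∨ h(a, c, c)) ∨ c ∧ f(f(a ∨ c, a ∧ c, a ∧ a ∧ c ∧ c), a ∨ a ∨ c ∨ c ∨ c ∨ h(a, c, c), c)

Answer: no — a ∧ c ∧ c ∧ f(a, a, c) ∧ f(c, a, a) ∧ f(c, a, a) ∧ h(a ∧ a, f(c, c, a), f(a, c, a)) ∨ c ∧ c ∨ c ∧ f(f(a ∨ c, a ∧ c, a ∧ a ∧ c ∧ c), a ∨ a ∨ c ∨ c ∨ c ∨ h(a, c, c), c) ∨ c ∧ f(h(h(c, a, a), a ∧ c ∧ c ∧ c, f(a, c, c)), a ∨ a ∧ a ∧ c ∨ c ∨ c ∨ c ∨ c ∧ c, a ∧ c ∨ a ∧ c ∨ h(a, c, c)) vs a ∧ c ∧ c ∧ f(a, a, c) ∧ f(c, a, a) ∧ f(c, a, a) ∧ h(a ∧ a, f(c, c, a), f(a, c, a)) ∨ c ∨ c ∧ c ∧ f(h(h(c, a, a), a ∧ c ∧ c ∧ c, f(a, c, c)), a ∨ a ∧ a ∧ c ∨ c ∨ c ∨ c ∨ c ∧ c, a ∧ c ∨ a ∧ c ∨ h(a, c, c)) ∨ c ∧ f(f(a ∨ c, a ∧ c, a ∧ a ∧ c ∧ c), a ∨ a ∨ c ∨ c ∨ c ∨ h(a, c, c), c)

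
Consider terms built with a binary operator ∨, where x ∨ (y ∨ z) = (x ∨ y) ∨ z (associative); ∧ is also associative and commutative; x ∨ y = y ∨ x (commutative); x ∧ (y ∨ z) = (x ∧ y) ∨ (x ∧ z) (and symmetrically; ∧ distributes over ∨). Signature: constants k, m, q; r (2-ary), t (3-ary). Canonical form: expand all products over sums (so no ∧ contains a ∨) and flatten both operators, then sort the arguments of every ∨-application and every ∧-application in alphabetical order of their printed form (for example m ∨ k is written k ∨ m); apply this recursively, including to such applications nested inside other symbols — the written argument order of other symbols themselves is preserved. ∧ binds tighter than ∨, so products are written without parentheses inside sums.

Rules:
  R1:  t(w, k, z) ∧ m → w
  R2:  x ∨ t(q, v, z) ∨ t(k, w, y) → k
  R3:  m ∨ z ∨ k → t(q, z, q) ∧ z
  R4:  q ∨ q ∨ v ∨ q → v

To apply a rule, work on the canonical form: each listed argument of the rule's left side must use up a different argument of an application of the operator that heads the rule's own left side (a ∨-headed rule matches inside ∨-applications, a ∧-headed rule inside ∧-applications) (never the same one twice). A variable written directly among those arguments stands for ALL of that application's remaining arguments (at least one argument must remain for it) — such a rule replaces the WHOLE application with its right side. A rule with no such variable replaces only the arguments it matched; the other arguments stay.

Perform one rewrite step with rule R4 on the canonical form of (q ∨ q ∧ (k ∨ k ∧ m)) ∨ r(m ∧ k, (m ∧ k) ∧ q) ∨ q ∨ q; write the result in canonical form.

Canonical form:  k ∧ m ∧ q ∨ k ∧ q ∨ q ∨ q ∨ q ∨ r(k ∧ m, k ∧ m ∧ q)
Apply R4:  consuming q, q, q;  v := k ∧ m ∧ q ∨ k ∧ q ∨ r(k ∧ m, k ∧ m ∧ q)
The variable takes the whole remainder — replace the entire application.
New term:  k ∧ m ∧ q ∨ k ∧ q ∨ r(k ∧ m, k ∧ m ∧ q)

Answer: k ∧ m ∧ q ∨ k ∧ q ∨ r(k ∧ m, k ∧ m ∧ q)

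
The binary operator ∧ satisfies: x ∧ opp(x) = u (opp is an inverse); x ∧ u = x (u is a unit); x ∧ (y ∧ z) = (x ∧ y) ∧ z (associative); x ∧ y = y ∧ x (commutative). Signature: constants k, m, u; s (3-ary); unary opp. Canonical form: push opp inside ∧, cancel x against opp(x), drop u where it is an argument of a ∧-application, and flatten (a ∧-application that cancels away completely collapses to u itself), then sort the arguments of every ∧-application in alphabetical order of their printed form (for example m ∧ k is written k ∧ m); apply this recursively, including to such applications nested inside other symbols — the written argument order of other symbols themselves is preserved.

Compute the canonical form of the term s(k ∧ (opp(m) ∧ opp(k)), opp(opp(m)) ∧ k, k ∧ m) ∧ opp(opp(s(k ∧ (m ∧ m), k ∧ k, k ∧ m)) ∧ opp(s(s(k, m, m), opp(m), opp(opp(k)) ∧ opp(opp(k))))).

Push opp inside:  distribute opp over ∧ and collapse double opp
Collect:  s(opp(m), k ∧ m, k ∧ m) ∧ s(k ∧ m ∧ m, k ∧ k, k ∧ m) ∧ s(s(k, m, m), opp(m), k ∧ k)
Order the arguments:  s(k ∧ m ∧ m, k ∧ k, k ∧ m) ∧ s(opp(m), k ∧ m, k ∧ m) ∧ s(s(k, m, m), opp(m), k ∧ k)

Answer: s(k ∧ m ∧ m, k ∧ k, k ∧ m) ∧ s(opp(m), k ∧ m, k ∧ m) ∧ s(s(k, m, m), opp(m), k ∧ k)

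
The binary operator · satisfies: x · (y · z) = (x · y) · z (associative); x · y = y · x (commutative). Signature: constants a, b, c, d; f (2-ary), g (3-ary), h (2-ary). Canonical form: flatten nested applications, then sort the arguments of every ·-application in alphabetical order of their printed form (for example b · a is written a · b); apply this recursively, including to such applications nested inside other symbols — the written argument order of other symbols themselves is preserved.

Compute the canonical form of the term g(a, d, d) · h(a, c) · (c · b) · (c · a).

Answer: a · b · c · c · g(a, d, d) · h(a, c)

Derivation:
Un-nest:  g(a, d, d) · h(a, c) · c · b · c · a
Sort:  a · b · c · c · g(a, d, d) · h(a, c)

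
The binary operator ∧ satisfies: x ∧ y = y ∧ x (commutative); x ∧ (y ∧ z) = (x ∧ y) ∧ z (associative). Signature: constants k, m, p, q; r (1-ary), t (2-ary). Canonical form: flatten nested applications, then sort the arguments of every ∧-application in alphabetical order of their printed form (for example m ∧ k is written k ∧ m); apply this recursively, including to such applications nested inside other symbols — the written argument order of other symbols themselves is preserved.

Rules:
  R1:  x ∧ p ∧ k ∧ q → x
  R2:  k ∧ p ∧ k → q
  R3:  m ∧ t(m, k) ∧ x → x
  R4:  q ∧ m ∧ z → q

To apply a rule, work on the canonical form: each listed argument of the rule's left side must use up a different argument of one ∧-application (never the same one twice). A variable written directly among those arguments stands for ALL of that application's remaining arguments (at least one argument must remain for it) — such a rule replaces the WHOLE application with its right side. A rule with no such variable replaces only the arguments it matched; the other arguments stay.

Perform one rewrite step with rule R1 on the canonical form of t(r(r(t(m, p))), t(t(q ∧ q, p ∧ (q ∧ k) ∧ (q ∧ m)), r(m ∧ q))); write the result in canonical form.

Answer: t(r(r(t(m, p))), t(t(q ∧ q, m ∧ q), r(m ∧ q)))

Derivation:
Canonical form:  t(r(r(t(m, p))), t(t(q ∧ q, k ∧ m ∧ p ∧ q ∧ q), r(m ∧ q)))
R1 matches:  uses k, p, q;  x := m ∧ q
The variable takes the whole remainder — replace the entire application.
Giving:  t(r(r(t(m, p))), t(t(q ∧ q, m ∧ q), r(m ∧ q)))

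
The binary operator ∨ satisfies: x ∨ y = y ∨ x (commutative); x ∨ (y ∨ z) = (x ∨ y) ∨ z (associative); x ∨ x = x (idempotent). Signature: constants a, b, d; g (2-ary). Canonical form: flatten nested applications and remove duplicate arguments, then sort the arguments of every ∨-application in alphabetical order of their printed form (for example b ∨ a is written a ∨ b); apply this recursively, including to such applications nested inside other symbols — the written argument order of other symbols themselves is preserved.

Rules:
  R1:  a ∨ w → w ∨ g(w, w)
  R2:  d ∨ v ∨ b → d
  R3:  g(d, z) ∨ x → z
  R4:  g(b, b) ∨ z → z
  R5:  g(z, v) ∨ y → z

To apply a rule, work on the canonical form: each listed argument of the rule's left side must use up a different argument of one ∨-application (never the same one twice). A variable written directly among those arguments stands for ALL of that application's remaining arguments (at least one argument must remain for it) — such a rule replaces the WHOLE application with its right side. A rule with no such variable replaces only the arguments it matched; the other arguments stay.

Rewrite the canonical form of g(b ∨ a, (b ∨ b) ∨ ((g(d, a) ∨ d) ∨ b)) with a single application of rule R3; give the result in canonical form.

Canonical form:  g(a ∨ b, b ∨ d ∨ g(d, a))
R3 matches:  uses g(d, a);  x := b ∨ d, z := a
The extension variable absorbs all remaining arguments, so the whole application is rewritten.
Result:  g(a ∨ b, a)

Answer: g(a ∨ b, a)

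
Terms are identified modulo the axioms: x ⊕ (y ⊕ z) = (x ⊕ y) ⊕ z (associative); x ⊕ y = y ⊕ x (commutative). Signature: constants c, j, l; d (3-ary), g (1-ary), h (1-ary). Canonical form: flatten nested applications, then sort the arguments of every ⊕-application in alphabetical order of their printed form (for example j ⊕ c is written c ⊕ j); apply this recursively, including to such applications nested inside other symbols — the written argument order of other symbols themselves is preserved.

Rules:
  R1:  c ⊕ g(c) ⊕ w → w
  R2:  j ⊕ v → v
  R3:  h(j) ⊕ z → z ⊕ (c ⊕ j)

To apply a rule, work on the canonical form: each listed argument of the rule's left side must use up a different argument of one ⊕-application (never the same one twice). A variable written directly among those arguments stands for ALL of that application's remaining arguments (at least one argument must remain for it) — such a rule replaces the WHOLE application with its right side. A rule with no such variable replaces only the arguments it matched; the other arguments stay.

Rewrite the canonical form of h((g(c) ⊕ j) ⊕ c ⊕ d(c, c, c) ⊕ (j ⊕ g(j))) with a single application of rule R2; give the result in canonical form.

Answer: h(c ⊕ d(c, c, c) ⊕ g(c) ⊕ g(j) ⊕ j)

Derivation:
Canonical form:  h(c ⊕ d(c, c, c) ⊕ g(c) ⊕ g(j) ⊕ j ⊕ j)
Match R2:  consume j;  v := c ⊕ d(c, c, c) ⊕ g(c) ⊕ g(j) ⊕ j
Every leftover argument binds to the variable; the entire application is replaced.
New term:  h(c ⊕ d(c, c, c) ⊕ g(c) ⊕ g(j) ⊕ j)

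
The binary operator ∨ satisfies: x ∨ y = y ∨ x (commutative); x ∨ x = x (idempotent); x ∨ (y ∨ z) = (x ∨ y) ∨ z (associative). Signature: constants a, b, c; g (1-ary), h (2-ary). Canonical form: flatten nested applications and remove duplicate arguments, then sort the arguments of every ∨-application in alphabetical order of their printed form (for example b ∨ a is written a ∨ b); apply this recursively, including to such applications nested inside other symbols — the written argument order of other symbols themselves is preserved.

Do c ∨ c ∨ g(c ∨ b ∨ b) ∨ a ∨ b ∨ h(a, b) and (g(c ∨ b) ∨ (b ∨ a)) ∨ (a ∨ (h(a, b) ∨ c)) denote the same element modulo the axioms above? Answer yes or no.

Left:  c ∨ c ∨ g(c ∨ b ∨ b) ∨ a ∨ b ∨ h(a, b)
  Inside:  g(c ∨ b ∨ b)  →  g(b ∨ c)
  Deduplicate:  drop duplicate c
  Sort arguments:  a ∨ b ∨ c ∨ g(b ∨ c) ∨ h(a, b)
Right:  (g(c ∨ b) ∨ (b ∨ a)) ∨ (a ∨ (h(a, b) ∨ c))
  Un-nest:  g(c ∨ b) ∨ b ∨ a ∨ a ∨ h(a, b) ∨ c
  Inside:  g(c ∨ b)  →  g(b ∨ c)
  Drop duplicates:  drop duplicate a
  Order the arguments:  a ∨ b ∨ c ∨ g(b ∨ c) ∨ h(a, b)

Answer: yes — both canonical forms are a ∨ b ∨ c ∨ g(b ∨ c) ∨ h(a, b)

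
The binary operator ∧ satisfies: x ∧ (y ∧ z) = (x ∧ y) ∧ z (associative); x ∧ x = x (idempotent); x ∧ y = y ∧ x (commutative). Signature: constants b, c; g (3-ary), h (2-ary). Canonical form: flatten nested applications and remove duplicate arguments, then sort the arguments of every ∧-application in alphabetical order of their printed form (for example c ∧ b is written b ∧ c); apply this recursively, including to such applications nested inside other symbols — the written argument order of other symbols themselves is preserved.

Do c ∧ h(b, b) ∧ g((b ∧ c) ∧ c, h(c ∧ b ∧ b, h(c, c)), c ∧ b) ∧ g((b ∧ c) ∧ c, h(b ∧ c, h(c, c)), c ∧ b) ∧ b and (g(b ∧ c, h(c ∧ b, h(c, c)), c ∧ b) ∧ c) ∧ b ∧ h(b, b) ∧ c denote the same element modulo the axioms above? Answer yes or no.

Answer: yes — both canonical forms are b ∧ c ∧ g(b ∧ c, h(b ∧ c, h(c, c)), b ∧ c) ∧ h(b, b)

Derivation:
Left:  c ∧ h(b, b) ∧ g((b ∧ c) ∧ c, h(c ∧ b ∧ b, h(c, c)), c ∧ b) ∧ g((b ∧ c) ∧ c, h(b ∧ c, h(c, c)), c ∧ b) ∧ b
  Canonicalize subterm:  g((b ∧ c) ∧ c, h(c ∧ b ∧ b, h(c, c)), c ∧ b)  →  g(b ∧ c, h(b ∧ c, h(c, c)), b ∧ c)
  Inside:  g((b ∧ c) ∧ c, h(b ∧ c, h(c, c)), c ∧ b)  →  g(b ∧ c, h(b ∧ c, h(c, c)), b ∧ c)
  Deduplicate:  drop duplicate g(b ∧ c, h(b ∧ c, h(c, c)), b ∧ c)
  Sort arguments:  b ∧ c ∧ g(b ∧ c, h(b ∧ c, h(c, c)), b ∧ c) ∧ h(b, b)
Right:  (g(b ∧ c, h(c ∧ b, h(c, c)), c ∧ b) ∧ c) ∧ b ∧ h(b, b) ∧ c
  Merge nested applications:  g(b ∧ c, h(c ∧ b, h(c, c)), c ∧ b) ∧ c ∧ b ∧ h(b, b) ∧ c
  Inside:  g(b ∧ c, h(c ∧ b, h(c, c)), c ∧ b)  →  g(b ∧ c, h(b ∧ c, h(c, c)), b ∧ c)
  Deduplicate:  drop duplicate c
  Sort arguments:  b ∧ c ∧ g(b ∧ c, h(b ∧ c, h(c, c)), b ∧ c) ∧ h(b, b)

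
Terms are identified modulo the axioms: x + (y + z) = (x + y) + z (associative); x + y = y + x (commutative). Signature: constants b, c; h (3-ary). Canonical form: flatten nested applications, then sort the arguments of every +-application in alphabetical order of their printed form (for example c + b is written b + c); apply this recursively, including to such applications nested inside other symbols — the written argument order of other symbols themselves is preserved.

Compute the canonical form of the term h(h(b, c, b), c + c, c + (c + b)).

Answer: h(h(b, c, b), c + c, b + c + c)

Derivation:
Focus inside:  c + (c + b)
Un-nest:  c + c + b
Order the arguments:  b + c + c
Reassemble:  h(h(b, c, b), c + c, b + c + c)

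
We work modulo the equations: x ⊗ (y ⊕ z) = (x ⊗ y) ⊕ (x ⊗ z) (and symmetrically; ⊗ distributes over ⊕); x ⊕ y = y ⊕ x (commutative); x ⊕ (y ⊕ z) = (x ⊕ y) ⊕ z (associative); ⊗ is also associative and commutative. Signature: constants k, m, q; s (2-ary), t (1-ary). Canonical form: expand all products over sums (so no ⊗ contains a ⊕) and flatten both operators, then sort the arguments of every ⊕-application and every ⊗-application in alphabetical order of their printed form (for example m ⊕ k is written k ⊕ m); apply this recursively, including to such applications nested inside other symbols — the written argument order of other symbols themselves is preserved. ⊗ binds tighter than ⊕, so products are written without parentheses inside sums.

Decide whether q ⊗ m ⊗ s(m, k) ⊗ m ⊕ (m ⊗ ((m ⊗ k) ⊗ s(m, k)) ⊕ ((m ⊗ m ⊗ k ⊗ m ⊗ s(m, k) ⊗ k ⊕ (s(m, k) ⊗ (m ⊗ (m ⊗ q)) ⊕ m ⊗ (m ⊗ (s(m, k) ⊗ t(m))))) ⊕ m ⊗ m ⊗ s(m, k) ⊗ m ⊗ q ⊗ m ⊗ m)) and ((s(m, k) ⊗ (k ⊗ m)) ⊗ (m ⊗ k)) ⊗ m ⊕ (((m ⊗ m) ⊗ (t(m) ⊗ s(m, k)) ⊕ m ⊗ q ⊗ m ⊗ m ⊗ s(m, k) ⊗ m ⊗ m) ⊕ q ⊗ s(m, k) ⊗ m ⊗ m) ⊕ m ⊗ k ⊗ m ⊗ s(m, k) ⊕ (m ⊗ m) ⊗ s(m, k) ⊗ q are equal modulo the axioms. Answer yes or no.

Left:  q ⊗ m ⊗ s(m, k) ⊗ m ⊕ (m ⊗ ((m ⊗ k) ⊗ s(m, k)) ⊕ ((m ⊗ m ⊗ k ⊗ m ⊗ s(m, k) ⊗ k ⊕ (s(m, k) ⊗ (m ⊗ (m ⊗ q)) ⊕ m ⊗ (m ⊗ (s(m, k) ⊗ t(m))))) ⊕ m ⊗ m ⊗ s(m, k) ⊗ m ⊗ q ⊗ m ⊗ m))
  Un-nest:  m ⊗ m ⊗ q ⊗ s(m, k) ⊕ k ⊗ m ⊗ m ⊗ s(m, k) ⊕ k ⊗ k ⊗ m ⊗ m ⊗ m ⊗ s(m, k) ⊕ m ⊗ m ⊗ q ⊗ s(m, k) ⊕ m ⊗ m ⊗ s(m, k) ⊗ t(m) ⊕ m ⊗ m ⊗ m ⊗ m ⊗ m ⊗ q ⊗ s(m, k)
  Sort:  k ⊗ k ⊗ m ⊗ m ⊗ m ⊗ s(m, k) ⊕ k ⊗ m ⊗ m ⊗ s(m, k) ⊕ m ⊗ m ⊗ m ⊗ m ⊗ m ⊗ q ⊗ s(m, k) ⊕ m ⊗ m ⊗ q ⊗ s(m, k) ⊕ m ⊗ m ⊗ q ⊗ s(m, k) ⊕ m ⊗ m ⊗ s(m, k) ⊗ t(m)
Right:  ((s(m, k) ⊗ (k ⊗ m)) ⊗ (m ⊗ k)) ⊗ m ⊕ (((m ⊗ m) ⊗ (t(m) ⊗ s(m, k)) ⊕ m ⊗ q ⊗ m ⊗ m ⊗ s(m, k) ⊗ m ⊗ m) ⊕ q ⊗ s(m, k) ⊗ m ⊗ m) ⊕ m ⊗ k ⊗ m ⊗ s(m, k) ⊕ (m ⊗ m) ⊗ s(m, k) ⊗ q
  Flatten:  k ⊗ k ⊗ m ⊗ m ⊗ m ⊗ s(m, k) ⊕ m ⊗ m ⊗ s(m, k) ⊗ t(m) ⊕ m ⊗ m ⊗ m ⊗ m ⊗ m ⊗ q ⊗ s(m, k) ⊕ m ⊗ m ⊗ q ⊗ s(m, k) ⊕ k ⊗ m ⊗ m ⊗ s(m, k) ⊕ m ⊗ m ⊗ q ⊗ s(m, k)
  Sort:  k ⊗ k ⊗ m ⊗ m ⊗ m ⊗ s(m, k) ⊕ k ⊗ m ⊗ m ⊗ s(m, k) ⊕ m ⊗ m ⊗ m ⊗ m ⊗ m ⊗ q ⊗ s(m, k) ⊕ m ⊗ m ⊗ q ⊗ s(m, k) ⊕ m ⊗ m ⊗ q ⊗ s(m, k) ⊕ m ⊗ m ⊗ s(m, k) ⊗ t(m)

Answer: yes — both canonical forms are k ⊗ k ⊗ m ⊗ m ⊗ m ⊗ s(m, k) ⊕ k ⊗ m ⊗ m ⊗ s(m, k) ⊕ m ⊗ m ⊗ m ⊗ m ⊗ m ⊗ q ⊗ s(m, k) ⊕ m ⊗ m ⊗ q ⊗ s(m, k) ⊕ m ⊗ m ⊗ q ⊗ s(m, k) ⊕ m ⊗ m ⊗ s(m, k) ⊗ t(m)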